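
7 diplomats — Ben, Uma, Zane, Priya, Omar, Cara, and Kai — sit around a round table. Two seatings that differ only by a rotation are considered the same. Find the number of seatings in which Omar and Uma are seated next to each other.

Glue Omar and Uma into a block (2 internal orders). Seating 6 units around a circle gives (5)! arrangements.
So 2 × (5)! = 2 × 120 = 240.

240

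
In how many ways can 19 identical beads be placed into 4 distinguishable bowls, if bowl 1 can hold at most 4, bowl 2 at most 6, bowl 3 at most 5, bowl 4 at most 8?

35

Without the upper bounds there are C(22,3) = 1540 ways to split 19 among 4 bowls.
Subtract solutions that violate a single cap (substitute x_i' = x_i − (cap_i+1)): x_1 ≥ 5 gives C(17,3) = 680; x_2 ≥ 7 gives C(15,3) = 455; x_3 ≥ 6 gives C(16,3) = 560; x_4 ≥ 9 gives C(13,3) = 286. Together 1981.
Add back pairs where two caps are both exceeded: 120 + 165 + 56 + 84 + 20 + 35 = 480.
Subtract triples: 4 + 0 + 0 + 0 = 4.
By inclusion–exclusion the count is 1540 − 1981 + 480 − 4 = 35.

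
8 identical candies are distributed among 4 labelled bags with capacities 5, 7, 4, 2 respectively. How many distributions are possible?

79

By stars and bars, unrestricted non-negative solutions to x_1+…+x_4 = 8 number C(8+3,3) = 165.
Subtract solutions that violate a single cap (substitute x_i' = x_i − (cap_i+1)): x_1 ≥ 6 gives C(5,3) = 10; x_2 ≥ 8 gives C(3,3) = 1; x_3 ≥ 5 gives C(6,3) = 20; x_4 ≥ 3 gives C(8,3) = 56. Together 87.
Add back pairs where two caps are both exceeded: 0 + 0 + 0 + 0 + 0 + 1 = 1.
By inclusion–exclusion the count is 165 − 87 + 1 = 79.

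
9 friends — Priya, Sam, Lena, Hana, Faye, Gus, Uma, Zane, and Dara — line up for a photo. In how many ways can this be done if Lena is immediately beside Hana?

Treat {Lena, Hana} as a single unit. There are 8 units to order, and the pair itself can be ordered 2 ways.
So the count is 2·(8)! = 80640.

80640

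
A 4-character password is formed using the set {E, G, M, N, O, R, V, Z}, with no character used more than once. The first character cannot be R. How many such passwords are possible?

The first character has 8−1 = 7 choices (anything except R).
The remaining 3 characters are filled from the other 7 symbols without repetition: 7 × 6 × 5 = 210.
Total: 7 × 210 = 1470.

1470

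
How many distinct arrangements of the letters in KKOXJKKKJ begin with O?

168

Fix O in the first position and arrange the remaining 8 letters.
Those 8 letters have J appearing twice and K appearing 5 times, giving (8)!/(5!·2!) = 168.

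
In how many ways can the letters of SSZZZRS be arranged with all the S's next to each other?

20

Treat the 3 copies of S as a single block. The multiset to arrange is then {SSS, R, Z, Z, Z}, 5 items in all.
That gives (5)!/(3!) = 20 arrangements.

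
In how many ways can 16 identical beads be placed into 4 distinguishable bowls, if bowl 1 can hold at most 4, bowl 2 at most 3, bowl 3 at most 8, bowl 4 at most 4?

Ignoring the caps, the number of non-negative solutions to x_1+…+x_4 = 16 is C(19,3) = 969.
Subtract solutions that violate a single cap (substitute x_i' = x_i − (cap_i+1)): x_1 ≥ 5 gives C(14,3) = 364; x_2 ≥ 4 gives C(15,3) = 455; x_3 ≥ 9 gives C(10,3) = 120; x_4 ≥ 5 gives C(14,3) = 364. Together 1303.
Add back pairs where two caps are both exceeded: 120 + 10 + 84 + 20 + 120 + 10 = 364.
Subtract triples: 0 + 10 + 0 + 0 = 10.
By inclusion–exclusion the count is 969 − 1303 + 364 − 10 = 20.

20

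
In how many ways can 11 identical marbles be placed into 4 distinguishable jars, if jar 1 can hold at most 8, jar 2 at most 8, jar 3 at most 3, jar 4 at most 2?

By stars and bars, unrestricted non-negative solutions to x_1+…+x_4 = 11 number C(11+3,3) = 364.
Subtract solutions that violate a single cap (substitute x_i' = x_i − (cap_i+1)): x_1 ≥ 9 gives C(5,3) = 10; x_2 ≥ 9 gives C(5,3) = 10; x_3 ≥ 4 gives C(10,3) = 120; x_4 ≥ 3 gives C(11,3) = 165. Together 305.
Add back pairs where two caps are both exceeded: 0 + 0 + 0 + 0 + 0 + 35 = 35.
By inclusion–exclusion the count is 364 − 305 + 35 = 94.

94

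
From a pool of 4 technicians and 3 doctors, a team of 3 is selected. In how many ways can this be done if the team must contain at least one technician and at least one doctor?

30

With no constraint there are C(7,3) = 35 possible selections.
Subtract selections that omit an entire group: no technicians → C(3,3) = 1; no doctors → C(4,3) = 4.
Both groups omitted at once is impossible, so 35 − 5 = 30.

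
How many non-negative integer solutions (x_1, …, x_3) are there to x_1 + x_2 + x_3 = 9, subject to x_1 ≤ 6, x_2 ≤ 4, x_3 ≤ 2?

9

By stars and bars, unrestricted non-negative solutions to x_1+…+x_3 = 9 number C(9+2,2) = 55.
Subtract solutions that violate a single cap (substitute x_i' = x_i − (cap_i+1)): x_1 ≥ 7 gives C(4,2) = 6; x_2 ≥ 5 gives C(6,2) = 15; x_3 ≥ 3 gives C(8,2) = 28. Together 49.
Add back pairs where two caps are both exceeded: 0 + 0 + 3 = 3.
By inclusion–exclusion the count is 55 − 49 + 3 = 9.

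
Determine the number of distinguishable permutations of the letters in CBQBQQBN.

Letter multiplicities in CBQBQQBN: B×3, C×1, N×1, Q×3.
Dividing 8! = 40320 by 3!·3! = 36 for the repeated letters gives 1120.

1120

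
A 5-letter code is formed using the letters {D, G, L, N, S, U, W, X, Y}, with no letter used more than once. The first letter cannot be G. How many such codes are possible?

13440

The first letter has 9−1 = 8 choices (anything except G).
The remaining 4 letters are filled from the other 8 symbols without repetition: 8 × 7 × 6 × 5 = 1680.
Total: 8 × 1680 = 13440.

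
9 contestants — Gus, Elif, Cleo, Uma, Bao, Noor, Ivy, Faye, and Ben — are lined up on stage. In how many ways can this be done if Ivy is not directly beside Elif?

282240

There are 9! = 362880 arrangements in all. If Ivy and Elif are adjacent, merging them into one block gives 2·(8)! = 80640 arrangements.
Complementary counting: 362880 − 80640 = 282240.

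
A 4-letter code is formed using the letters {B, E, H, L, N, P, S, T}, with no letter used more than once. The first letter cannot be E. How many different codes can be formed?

1470

The first letter has 8−1 = 7 choices (anything except E).
The remaining 3 letters are filled from the other 7 symbols without repetition: 7 × 6 × 5 = 210.
Total: 7 × 210 = 1470.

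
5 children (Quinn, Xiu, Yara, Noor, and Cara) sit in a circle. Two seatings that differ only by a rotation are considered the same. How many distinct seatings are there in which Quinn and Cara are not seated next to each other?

Without the restriction there are (4)! = 24 seatings.
Those with Quinn next to Cara: fuse the pair into one unit and seat 4 units around a circle — 2·(3)! = 12.
Subtracting, 24 − 12 = 12.

12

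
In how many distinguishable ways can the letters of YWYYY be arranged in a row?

5

Letter multiplicities in YWYYY: W×1, Y×4.
The number of distinct arrangements is 5!/(4!) = 120/24 = 5.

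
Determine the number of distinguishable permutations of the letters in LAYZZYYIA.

15120

LAYZZYYIA has 9 letters with A appearing twice, Y appearing 3 times, and Z appearing twice.
Dividing 9! = 362880 by 3!·2!·2! = 24 for the repeated letters gives 15120.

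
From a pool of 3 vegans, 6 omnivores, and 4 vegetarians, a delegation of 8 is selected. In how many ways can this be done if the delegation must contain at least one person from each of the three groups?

With no constraint there are C(13,8) = 1287 possible selections.
Selections missing a whole group: no vegans → C(10,8) = 45; no omnivores → C(7,8) = 0; no vegetarians → C(9,8) = 9.
Add back selections omitting two groups (i.e. drawn from a single group): C(3,8) + C(6,8) + C(4,8) = 0.
By inclusion–exclusion: 1287 − 54 + 0 = 1233.

1233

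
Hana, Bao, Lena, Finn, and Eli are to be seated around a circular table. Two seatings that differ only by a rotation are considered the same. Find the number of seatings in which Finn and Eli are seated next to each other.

Glue Finn and Eli into a block (2 internal orders). Seating 4 units around a circle gives (3)! arrangements.
So 2 × (3)! = 2 × 6 = 12.

12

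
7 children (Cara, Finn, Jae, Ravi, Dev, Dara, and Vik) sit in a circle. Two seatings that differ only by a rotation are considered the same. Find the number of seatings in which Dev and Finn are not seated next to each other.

All circular seatings of 7 people number (6)! = 720.
Those with Dev next to Finn: fuse the pair into one unit and seat 6 units around a circle — 2·(5)! = 240.
Subtracting, 720 − 240 = 480.

480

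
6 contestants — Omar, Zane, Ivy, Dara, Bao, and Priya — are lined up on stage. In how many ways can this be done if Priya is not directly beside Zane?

There are 6! = 720 arrangements in all. If Priya and Zane are adjacent, merging them into one block gives 2·(5)! = 240 arrangements.
Complementary counting: 720 − 240 = 480.

480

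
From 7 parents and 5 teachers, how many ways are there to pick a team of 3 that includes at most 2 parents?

185

Split by how many parents are chosen (0 through 2).
Sum: C(7,0)·C(5,3) + C(7,1)·C(5,2) + C(7,2)·C(5,1) = 10 + 70 + 105 = 185.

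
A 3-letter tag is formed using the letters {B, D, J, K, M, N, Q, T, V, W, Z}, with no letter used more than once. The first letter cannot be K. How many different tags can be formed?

The first letter has 11−1 = 10 choices (anything except K).
The remaining 2 letters are filled from the other 10 symbols without repetition: 10 × 9 = 90.
Total: 10 × 90 = 900.

900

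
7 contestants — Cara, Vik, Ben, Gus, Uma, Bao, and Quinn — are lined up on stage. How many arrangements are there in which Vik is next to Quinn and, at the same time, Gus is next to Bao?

480

Treat {Vik,Quinn} as one block (2 orders) and {Gus,Bao} as another (2 orders).
That leaves 5 units to arrange: 2 × 2 × 5! = 4 × 120 = 480.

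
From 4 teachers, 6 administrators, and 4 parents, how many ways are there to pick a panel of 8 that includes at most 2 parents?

Split by how many parents are chosen (0 through 2).
Sum: C(4,0)·C(10,8) + C(4,1)·C(10,7) + C(4,2)·C(10,6) = 45 + 480 + 1260 = 1785.

1785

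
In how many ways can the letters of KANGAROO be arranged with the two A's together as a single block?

Treat the 2 copies of A as a single block. The multiset to arrange is then {AA, G, K, N, O, O, R}, 7 items in all.
That gives (7)!/(2!) = 2520 arrangements.

2520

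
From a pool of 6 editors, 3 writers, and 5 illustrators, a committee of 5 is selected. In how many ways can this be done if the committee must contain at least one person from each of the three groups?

1365

Total 5-person selections from all 14: C(14,5) = 2002.
Selections missing a whole group: no editors → C(8,5) = 56; no writers → C(11,5) = 462; no illustrators → C(9,5) = 126.
Add back selections omitting two groups (i.e. drawn from a single group): C(6,5) + C(3,5) + C(5,5) = 7.
By inclusion–exclusion: 2002 − 644 + 7 = 1365.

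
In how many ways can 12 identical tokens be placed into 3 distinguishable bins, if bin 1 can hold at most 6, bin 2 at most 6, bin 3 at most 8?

By stars and bars, unrestricted non-negative solutions to x_1+…+x_3 = 12 number C(12+2,2) = 91.
Subtract solutions that violate a single cap (substitute x_i' = x_i − (cap_i+1)): x_1 ≥ 7 gives C(7,2) = 21; x_2 ≥ 7 gives C(7,2) = 21; x_3 ≥ 9 gives C(5,2) = 10. Together 52.
No two caps can be exceeded simultaneously, so the pair terms are all 0.
By inclusion–exclusion the count is 91 − 52 + 0 = 39.

39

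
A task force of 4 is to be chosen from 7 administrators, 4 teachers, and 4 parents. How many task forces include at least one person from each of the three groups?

672

Total 4-person selections from all 15: C(15,4) = 1365.
Subtract selections that omit an entire group: no administrators → C(8,4) = 70; no teachers → C(11,4) = 330; no parents → C(11,4) = 330.
Add back selections omitting two groups (i.e. drawn from a single group): C(7,4) + C(4,4) + C(4,4) = 37.
By inclusion–exclusion: 1365 − 730 + 37 = 672.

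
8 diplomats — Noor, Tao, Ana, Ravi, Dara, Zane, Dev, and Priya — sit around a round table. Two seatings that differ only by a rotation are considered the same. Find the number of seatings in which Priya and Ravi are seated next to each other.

Glue Priya and Ravi into a block (2 internal orders). Seating 7 units around a circle gives (6)! arrangements.
So 2 × (6)! = 2 × 720 = 1440.

1440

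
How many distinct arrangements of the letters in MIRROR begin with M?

20

Fix M in the first position and arrange the remaining 5 letters.
Those 5 letters have R appearing 3 times, giving (5)!/(3!) = 20.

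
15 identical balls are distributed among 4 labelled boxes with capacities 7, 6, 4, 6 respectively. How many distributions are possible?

136

By stars and bars, unrestricted non-negative solutions to x_1+…+x_4 = 15 number C(15+3,3) = 816.
Subtract solutions that violate a single cap (substitute x_i' = x_i − (cap_i+1)): x_1 ≥ 8 gives C(10,3) = 120; x_2 ≥ 7 gives C(11,3) = 165; x_3 ≥ 5 gives C(13,3) = 286; x_4 ≥ 7 gives C(11,3) = 165. Together 736.
Add back pairs where two caps are both exceeded: 1 + 10 + 1 + 20 + 4 + 20 = 56.
By inclusion–exclusion the count is 816 − 736 + 56 = 136.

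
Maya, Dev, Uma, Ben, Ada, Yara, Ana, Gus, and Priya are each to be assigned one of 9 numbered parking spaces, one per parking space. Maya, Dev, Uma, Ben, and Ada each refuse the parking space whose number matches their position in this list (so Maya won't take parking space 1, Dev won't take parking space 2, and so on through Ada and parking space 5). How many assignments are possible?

Let Aᵢ (for 1 ≤ i ≤ 5) be the placements that put person i in their forbidden parking space. Any j of these fix j positions, leaving (9−j)! ways to fill the rest, and there are C(5,j) ways to pick which j.
By inclusion–exclusion, the number of valid placements is Σ_{j=0}^{5} (−1)^j C(5,j)·(9−j)!.
Computing: 362880 − 201600 + 50400 − 7200 + 600 − 24 = 205056.

205056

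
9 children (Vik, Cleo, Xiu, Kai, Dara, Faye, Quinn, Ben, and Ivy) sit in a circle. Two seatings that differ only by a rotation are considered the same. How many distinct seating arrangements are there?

40320

Seat Vik anywhere (absorbing the rotational symmetry), then permute the other 8: (8)! = 40320.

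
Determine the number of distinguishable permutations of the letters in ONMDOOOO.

The 8 letters of ONMDOOOO have repeats: O appearing 5 times.
So there are 8! / (5!) = 336 distinguishable arrangements.

336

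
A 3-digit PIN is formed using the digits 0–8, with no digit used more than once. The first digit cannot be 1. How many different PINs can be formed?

The first digit has 9−1 = 8 choices (anything except 1).
The remaining 2 digits are filled from the other 8 symbols without repetition: 8 × 7 = 56.
Total: 8 × 56 = 448.

448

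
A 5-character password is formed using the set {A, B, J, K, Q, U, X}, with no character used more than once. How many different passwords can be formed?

With no repetition, fill the 5 characters in order: 7 choices, then 6, down to 3.
That product is 7 × 6 × 5 × 4 × 3 = 2520.

2520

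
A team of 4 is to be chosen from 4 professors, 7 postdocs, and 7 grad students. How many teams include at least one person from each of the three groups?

Unrestricted: C(18,4) = 3060 ways to pick any 4 of the 18.
Selections missing a whole group: no professors → C(14,4) = 1001; no postdocs → C(11,4) = 330; no grad students → C(11,4) = 330.
Add back selections omitting two groups (i.e. drawn from a single group): C(4,4) + C(7,4) + C(7,4) = 71.
By inclusion–exclusion: 3060 − 1661 + 71 = 1470.

1470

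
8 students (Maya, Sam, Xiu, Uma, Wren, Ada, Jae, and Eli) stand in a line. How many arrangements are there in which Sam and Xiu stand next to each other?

Place the 6 others and the Sam-Xiu pair as 7 objects in a line; the pair has 2 internal arrangements.
That gives 2 × 7! = 2 × 5040 = 10080.

10080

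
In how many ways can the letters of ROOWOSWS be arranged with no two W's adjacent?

There are 8!/(3!·2!·2!) = 1680 arrangements of ROOWOSWS in total.
Arrangements with the W's together: treat WW as one letter, giving (7)!/(3!·2!) = 420.
Hence 1680 − 420 = 1260.

1260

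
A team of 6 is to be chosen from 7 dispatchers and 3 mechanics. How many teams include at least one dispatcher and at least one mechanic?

203

Total 6-person selections from all 10: C(10,6) = 210.
Subtract selections that omit an entire group: no dispatchers → C(3,6) = 0; no mechanics → C(7,6) = 7.
Both groups omitted at once is impossible, so 210 − 7 = 203.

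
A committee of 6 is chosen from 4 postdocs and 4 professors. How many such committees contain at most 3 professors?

Split by how many professors are chosen (0 through 3).
Sum: C(4,0)·C(4,6) + C(4,1)·C(4,5) + C(4,2)·C(4,4) + C(4,3)·C(4,3) = 0 + 0 + 6 + 16 = 22.

22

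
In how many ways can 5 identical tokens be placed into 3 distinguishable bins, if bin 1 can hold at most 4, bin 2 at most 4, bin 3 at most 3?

Without the upper bounds there are C(7,2) = 21 ways to split 5 among 3 bins.
Subtract solutions that violate a single cap (substitute x_i' = x_i − (cap_i+1)): x_1 ≥ 5 gives C(2,2) = 1; x_2 ≥ 5 gives C(2,2) = 1; x_3 ≥ 4 gives C(3,2) = 3. Together 5.
No two caps can be exceeded simultaneously, so the pair terms are all 0.
By inclusion–exclusion the count is 21 − 5 + 0 = 16.

16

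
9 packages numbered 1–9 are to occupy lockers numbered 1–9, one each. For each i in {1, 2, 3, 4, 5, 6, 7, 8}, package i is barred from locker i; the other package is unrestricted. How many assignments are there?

148329

Let Aᵢ (for 1 ≤ i ≤ 8) be the placements that put package i in its forbidden locker. Any j of these fix j positions, leaving (9−j)! ways to fill the rest, and there are C(8,j) ways to pick which j.
By inclusion–exclusion, the number of valid placements is Σ_{j=0}^{8} (−1)^j C(8,j)·(9−j)!.
Computing: 362880 − 322560 + 141120 − 40320 + 8400 − 1344 + 168 − 16 + 1 = 148329.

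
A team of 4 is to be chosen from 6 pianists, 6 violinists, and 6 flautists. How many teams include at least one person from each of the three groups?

1620

With no constraint there are C(18,4) = 3060 possible selections.
Subtract selections that omit an entire group: no pianists → C(12,4) = 495; no violinists → C(12,4) = 495; no flautists → C(12,4) = 495.
Add back selections omitting two groups (i.e. drawn from a single group): C(6,4) + C(6,4) + C(6,4) = 45.
By inclusion–exclusion: 3060 − 1485 + 45 = 1620.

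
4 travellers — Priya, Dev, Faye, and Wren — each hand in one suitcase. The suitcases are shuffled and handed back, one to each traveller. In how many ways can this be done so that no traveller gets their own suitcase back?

9

Count assignments avoiding every fixed point. For any j of the 4 travellers fixed to their own suitcase, the other 4−j can be arranged in (4−j)! ways.
By inclusion–exclusion this is Σ_{j=0}^{4} (−1)^j C(4,j)·(4−j)!.
Computing: 24 − 24 + 12 − 4 + 1 = 9.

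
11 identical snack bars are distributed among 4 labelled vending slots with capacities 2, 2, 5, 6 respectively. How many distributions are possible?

27

By stars and bars, unrestricted non-negative solutions to x_1+…+x_4 = 11 number C(11+3,3) = 364.
Subtract solutions that violate a single cap (substitute x_i' = x_i − (cap_i+1)): x_1 ≥ 3 gives C(11,3) = 165; x_2 ≥ 3 gives C(11,3) = 165; x_3 ≥ 6 gives C(8,3) = 56; x_4 ≥ 7 gives C(7,3) = 35. Together 421.
Add back pairs where two caps are both exceeded: 56 + 10 + 4 + 10 + 4 + 0 = 84.
By inclusion–exclusion the count is 364 − 421 + 84 = 27.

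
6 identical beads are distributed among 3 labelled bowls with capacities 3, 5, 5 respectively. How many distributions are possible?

20

By stars and bars, unrestricted non-negative solutions to x_1+…+x_3 = 6 number C(6+2,2) = 28.
Subtract solutions that violate a single cap (substitute x_i' = x_i − (cap_i+1)): x_1 ≥ 4 gives C(4,2) = 6; x_2 ≥ 6 gives C(2,2) = 1; x_3 ≥ 6 gives C(2,2) = 1. Together 8.
No two caps can be exceeded simultaneously, so the pair terms are all 0.
By inclusion–exclusion the count is 28 − 8 + 0 = 20.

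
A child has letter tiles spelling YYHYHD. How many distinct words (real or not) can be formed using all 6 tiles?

Letter multiplicities in YYHYHD: D×1, H×2, Y×3.
So there are 6! / (3!·2!) = 60 distinguishable arrangements.

60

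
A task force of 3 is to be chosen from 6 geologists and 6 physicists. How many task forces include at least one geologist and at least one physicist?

180

Total 3-person selections from all 12: C(12,3) = 220.
Subtract selections that omit an entire group: no geologists → C(6,3) = 20; no physicists → C(6,3) = 20.
Both groups omitted at once is impossible, so 220 − 40 = 180.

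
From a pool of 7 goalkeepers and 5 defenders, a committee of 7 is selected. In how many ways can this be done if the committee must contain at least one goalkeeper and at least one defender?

791

Unrestricted: C(12,7) = 792 ways to pick any 7 of the 12.
Selections missing a whole group: no goalkeepers → C(5,7) = 0; no defenders → C(7,7) = 1.
Both groups omitted at once is impossible, so 792 − 1 = 791.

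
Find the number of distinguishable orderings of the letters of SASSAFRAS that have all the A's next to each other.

Treat the 3 copies of A as a single block. The multiset to arrange is then {AAA, F, R, S, S, S, S}, 7 items in all.
That gives (7)!/(4!) = 210 arrangements.

210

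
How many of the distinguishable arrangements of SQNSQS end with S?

30

Fix S in the last position and arrange the remaining 5 letters.
Those 5 letters have Q appearing twice and S appearing twice, giving (5)!/(2!·2!) = 30.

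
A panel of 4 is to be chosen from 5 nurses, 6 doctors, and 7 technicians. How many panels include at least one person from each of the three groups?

1575

Unrestricted: C(18,4) = 3060 ways to pick any 4 of the 18.
Subtract selections that omit an entire group: no nurses → C(13,4) = 715; no doctors → C(12,4) = 495; no technicians → C(11,4) = 330.
Add back selections omitting two groups (i.e. drawn from a single group): C(5,4) + C(6,4) + C(7,4) = 55.
By inclusion–exclusion: 3060 − 1540 + 55 = 1575.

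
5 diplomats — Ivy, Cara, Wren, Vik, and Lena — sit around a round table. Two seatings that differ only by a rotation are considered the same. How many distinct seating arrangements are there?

Seat Ivy anywhere (absorbing the rotational symmetry), then permute the other 4: (4)! = 24.

24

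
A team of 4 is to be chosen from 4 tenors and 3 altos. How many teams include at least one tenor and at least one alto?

34

Total 4-person selections from all 7: C(7,4) = 35.
Selections missing a whole group: no tenors → C(3,4) = 0; no altos → C(4,4) = 1.
Both groups omitted at once is impossible, so 35 − 1 = 34.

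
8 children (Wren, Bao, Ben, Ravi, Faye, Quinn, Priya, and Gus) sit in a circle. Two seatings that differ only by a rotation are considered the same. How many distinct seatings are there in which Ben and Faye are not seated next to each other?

All circular seatings of 8 people number (7)! = 5040.
Those with Ben next to Faye: fuse the pair into one unit and seat 7 units around a circle — 2·(6)! = 1440.
Subtracting, 5040 − 1440 = 3600.

3600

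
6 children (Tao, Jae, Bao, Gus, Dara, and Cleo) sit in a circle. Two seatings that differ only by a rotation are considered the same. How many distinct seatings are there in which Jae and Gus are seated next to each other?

48

Treat {Jae, Gus} as one unit (2 internal orders) and seat the resulting 5 units around the table: (4)! circular arrangements.
So 2 × (4)! = 2 × 24 = 48.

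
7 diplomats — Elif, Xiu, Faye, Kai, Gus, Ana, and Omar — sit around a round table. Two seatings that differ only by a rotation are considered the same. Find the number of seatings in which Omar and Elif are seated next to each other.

240

Treat {Omar, Elif} as one unit (2 internal orders) and seat the resulting 6 units around the table: (5)! circular arrangements.
So 2 × (5)! = 2 × 120 = 240.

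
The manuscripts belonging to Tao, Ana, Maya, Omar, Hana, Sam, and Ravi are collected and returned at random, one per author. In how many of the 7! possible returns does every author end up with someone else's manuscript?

Let Aᵢ be the assignments in which author i gets their own manuscript. We want the size of the complement of A₁∪…∪A_7.
By inclusion–exclusion this is Σ_{j=0}^{7} (−1)^j C(7,j)·(7−j)!.
Computing: 5040 − 5040 + 2520 − 840 + 210 − 42 + 7 − 1 = 1854.

1854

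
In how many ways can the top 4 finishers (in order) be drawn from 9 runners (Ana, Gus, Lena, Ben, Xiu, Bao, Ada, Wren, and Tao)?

3024

There are 9 choices for 1st place, 8 for 2nd, and so on down to 6 for position 4.
That gives 9 × 8 × 7 × 6 = 3024.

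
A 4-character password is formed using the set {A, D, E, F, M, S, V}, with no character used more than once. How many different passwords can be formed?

Choose and order 4 of the 7 symbols: the first character has 7 options, the next 6, then 5, 4.
That product is 7 × 6 × 5 × 4 = 840.

840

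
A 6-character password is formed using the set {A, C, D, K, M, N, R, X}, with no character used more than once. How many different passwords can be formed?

20160

Choose and order 6 of the 8 symbols: the first character has 8 options, the next 7, and so on down to 3.
That product is 8 × 7 × 6 × 5 × 4 × 3 = 20160.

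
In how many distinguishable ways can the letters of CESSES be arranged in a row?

CESSES has 6 letters with E appearing twice and S appearing 3 times.
The number of distinct arrangements is 6!/(3!·2!) = 720/12 = 60.

60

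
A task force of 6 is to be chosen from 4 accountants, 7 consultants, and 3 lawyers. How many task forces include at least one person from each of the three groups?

Total 6-person selections from all 14: C(14,6) = 3003.
Subtract selections that omit an entire group: no accountants → C(10,6) = 210; no consultants → C(7,6) = 7; no lawyers → C(11,6) = 462.
Add back selections omitting two groups (i.e. drawn from a single group): C(4,6) + C(7,6) + C(3,6) = 7.
By inclusion–exclusion: 3003 − 679 + 7 = 2331.

2331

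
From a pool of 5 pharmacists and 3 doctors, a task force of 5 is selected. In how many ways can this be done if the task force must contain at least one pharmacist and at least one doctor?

Total 5-person selections from all 8: C(8,5) = 56.
Subtract selections that omit an entire group: no pharmacists → C(3,5) = 0; no doctors → C(5,5) = 1.
Both groups omitted at once is impossible, so 56 − 1 = 55.

55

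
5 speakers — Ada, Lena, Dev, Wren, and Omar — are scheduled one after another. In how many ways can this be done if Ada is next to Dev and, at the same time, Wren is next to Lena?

Treat {Ada,Dev} as one block (2 orders) and {Wren,Lena} as another (2 orders).
That leaves 3 units to arrange: 2 × 2 × 3! = 4 × 6 = 24.

24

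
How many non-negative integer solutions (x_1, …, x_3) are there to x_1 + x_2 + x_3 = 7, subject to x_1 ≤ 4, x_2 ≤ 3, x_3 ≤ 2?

6

Ignoring the caps, the number of non-negative solutions to x_1+…+x_3 = 7 is C(9,2) = 36.
Subtract solutions that violate a single cap (substitute x_i' = x_i − (cap_i+1)): x_1 ≥ 5 gives C(4,2) = 6; x_2 ≥ 4 gives C(5,2) = 10; x_3 ≥ 3 gives C(6,2) = 15. Together 31.
Add back pairs where two caps are both exceeded: 0 + 0 + 1 = 1.
By inclusion–exclusion the count is 36 − 31 + 1 = 6.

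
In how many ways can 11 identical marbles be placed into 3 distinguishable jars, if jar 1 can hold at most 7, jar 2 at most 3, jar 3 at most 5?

14

Ignoring the caps, the number of non-negative solutions to x_1+…+x_3 = 11 is C(13,2) = 78.
Subtract solutions that violate a single cap (substitute x_i' = x_i − (cap_i+1)): x_1 ≥ 8 gives C(5,2) = 10; x_2 ≥ 4 gives C(9,2) = 36; x_3 ≥ 6 gives C(7,2) = 21. Together 67.
Add back pairs where two caps are both exceeded: 0 + 0 + 3 = 3.
By inclusion–exclusion the count is 78 − 67 + 3 = 14.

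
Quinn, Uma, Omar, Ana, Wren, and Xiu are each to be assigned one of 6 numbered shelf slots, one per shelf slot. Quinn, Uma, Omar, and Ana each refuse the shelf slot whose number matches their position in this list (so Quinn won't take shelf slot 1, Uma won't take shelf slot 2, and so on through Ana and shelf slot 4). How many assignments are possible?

Let Aᵢ (for 1 ≤ i ≤ 4) be the placements that put person i in their forbidden shelf slot. Any j of these fix j positions, leaving (6−j)! ways to fill the rest, and there are C(4,j) ways to pick which j.
By inclusion–exclusion, the number of valid placements is Σ_{j=0}^{4} (−1)^j C(4,j)·(6−j)!.
Computing: 720 − 480 + 144 − 24 + 2 = 362.

362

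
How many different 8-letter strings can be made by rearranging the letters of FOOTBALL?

10080

The 8 letters of FOOTBALL have repeats: L appearing twice and O appearing twice.
So there are 8! / (2!·2!) = 10080 distinguishable arrangements.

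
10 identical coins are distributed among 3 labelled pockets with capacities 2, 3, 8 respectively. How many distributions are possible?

9

Ignoring the caps, the number of non-negative solutions to x_1+…+x_3 = 10 is C(12,2) = 66.
Subtract solutions that violate a single cap (substitute x_i' = x_i − (cap_i+1)): x_1 ≥ 3 gives C(9,2) = 36; x_2 ≥ 4 gives C(8,2) = 28; x_3 ≥ 9 gives C(3,2) = 3. Together 67.
Add back pairs where two caps are both exceeded: 10 + 0 + 0 = 10.
By inclusion–exclusion the count is 66 − 67 + 10 = 9.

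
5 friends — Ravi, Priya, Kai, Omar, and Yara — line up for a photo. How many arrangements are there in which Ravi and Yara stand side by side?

48

Glue Ravi and Yara into one block (2 internal orders), leaving 4 units to arrange in a row.
So the count is 2·(4)! = 48.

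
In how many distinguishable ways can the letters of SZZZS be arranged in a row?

Letter multiplicities in SZZZS: S×2, Z×3.
Dividing 5! = 120 by 3!·2! = 12 for the repeated letters gives 10.

10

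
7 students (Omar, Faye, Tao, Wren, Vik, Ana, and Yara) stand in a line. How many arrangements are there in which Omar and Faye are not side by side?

There are 7! = 5040 arrangements in all. If Omar and Faye are adjacent, merging them into one block gives 2·(6)! = 1440 arrangements.
So 5040 − 1440 = 3600 arrangements keep them apart.

3600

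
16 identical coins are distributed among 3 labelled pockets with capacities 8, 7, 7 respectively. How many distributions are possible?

28

Without the upper bounds there are C(18,2) = 153 ways to split 16 among 3 pockets.
Subtract solutions that violate a single cap (substitute x_i' = x_i − (cap_i+1)): x_1 ≥ 9 gives C(9,2) = 36; x_2 ≥ 8 gives C(10,2) = 45; x_3 ≥ 8 gives C(10,2) = 45. Together 126.
Add back pairs where two caps are both exceeded: 0 + 0 + 1 = 1.
By inclusion–exclusion the count is 153 − 126 + 1 = 28.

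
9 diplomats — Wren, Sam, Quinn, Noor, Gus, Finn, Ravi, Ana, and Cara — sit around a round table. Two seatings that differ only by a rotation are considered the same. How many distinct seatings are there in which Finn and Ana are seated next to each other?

10080

Glue Finn and Ana into a block (2 internal orders). Seating 8 units around a circle gives (7)! arrangements.
So 2 × (7)! = 2 × 5040 = 10080.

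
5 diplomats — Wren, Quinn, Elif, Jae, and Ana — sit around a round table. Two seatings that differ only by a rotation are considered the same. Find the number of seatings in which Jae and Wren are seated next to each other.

12

Treat {Jae, Wren} as one unit (2 internal orders) and seat the resulting 4 units around the table: (3)! circular arrangements.
So 2 × (3)! = 2 × 6 = 12.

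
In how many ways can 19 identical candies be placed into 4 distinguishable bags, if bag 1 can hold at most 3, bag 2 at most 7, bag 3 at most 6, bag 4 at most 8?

52

Without the upper bounds there are C(22,3) = 1540 ways to split 19 among 4 bags.
Subtract solutions that violate a single cap (substitute x_i' = x_i − (cap_i+1)): x_1 ≥ 4 gives C(18,3) = 816; x_2 ≥ 8 gives C(14,3) = 364; x_3 ≥ 7 gives C(15,3) = 455; x_4 ≥ 9 gives C(13,3) = 286. Together 1921.
Add back pairs where two caps are both exceeded: 120 + 165 + 84 + 35 + 10 + 20 = 434.
Subtract triples: 1 + 0 + 0 + 0 = 1.
By inclusion–exclusion the count is 1540 − 1921 + 434 − 1 = 52.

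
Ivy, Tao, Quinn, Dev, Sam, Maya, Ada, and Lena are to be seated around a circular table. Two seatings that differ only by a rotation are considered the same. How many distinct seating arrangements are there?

5040

Seat Ivy anywhere (absorbing the rotational symmetry), then permute the other 7: (7)! = 5040.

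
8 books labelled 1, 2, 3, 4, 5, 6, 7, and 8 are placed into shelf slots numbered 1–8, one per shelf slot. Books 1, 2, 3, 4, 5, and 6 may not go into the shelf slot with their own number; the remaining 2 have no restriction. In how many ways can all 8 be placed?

18806

Let Aᵢ (for 1 ≤ i ≤ 6) be the placements that put book i in its forbidden shelf slot. Any j of these fix j positions, leaving (8−j)! ways to fill the rest, and there are C(6,j) ways to pick which j.
By inclusion–exclusion, the number of valid placements is Σ_{j=0}^{6} (−1)^j C(6,j)·(8−j)!.
Computing: 40320 − 30240 + 10800 − 2400 + 360 − 36 + 2 = 18806.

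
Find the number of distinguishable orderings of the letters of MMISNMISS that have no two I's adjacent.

3920

There are 9!/(3!·3!·2!) = 5040 arrangements of MMISNMISS in total.
Arrangements with the I's together: treat II as one letter, giving (8)!/(3!·3!) = 1120.
Subtracting, 5040 − 1120 = 3920 arrangements keep the I's apart.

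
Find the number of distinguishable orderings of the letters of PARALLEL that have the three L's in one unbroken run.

Treat the 3 copies of L as a single block. The multiset to arrange is then {LLL, A, A, E, P, R}, 6 items in all.
That gives (6)!/(2!) = 360 arrangements.

360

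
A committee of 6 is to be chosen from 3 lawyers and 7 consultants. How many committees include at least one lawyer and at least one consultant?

Total 6-person selections from all 10: C(10,6) = 210.
Selections missing a whole group: no lawyers → C(7,6) = 7; no consultants → C(3,6) = 0.
Both groups omitted at once is impossible, so 210 − 7 = 203.

203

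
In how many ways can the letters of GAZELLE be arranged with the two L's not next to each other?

Total arrangements of GAZELLE: 7!/(2!·2!) = 1260.
Arrangements with the L's together: treat LL as one letter, giving (6)!/(2!) = 360.
Subtracting, 1260 − 360 = 900 arrangements keep the L's apart.

900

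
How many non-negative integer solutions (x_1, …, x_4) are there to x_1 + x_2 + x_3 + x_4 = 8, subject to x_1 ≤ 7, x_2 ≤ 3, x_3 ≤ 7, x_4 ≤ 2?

76

Ignoring the caps, the number of non-negative solutions to x_1+…+x_4 = 8 is C(11,3) = 165.
Subtract solutions that violate a single cap (substitute x_i' = x_i − (cap_i+1)): x_1 ≥ 8 gives C(3,3) = 1; x_2 ≥ 4 gives C(7,3) = 35; x_3 ≥ 8 gives C(3,3) = 1; x_4 ≥ 3 gives C(8,3) = 56. Together 93.
Add back pairs where two caps are both exceeded: 0 + 0 + 0 + 0 + 4 + 0 = 4.
By inclusion–exclusion the count is 165 − 93 + 4 = 76.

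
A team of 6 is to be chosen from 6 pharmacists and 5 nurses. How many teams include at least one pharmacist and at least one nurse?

461

Unrestricted: C(11,6) = 462 ways to pick any 6 of the 11.
Selections missing a whole group: no pharmacists → C(5,6) = 0; no nurses → C(6,6) = 1.
Both groups omitted at once is impossible, so 462 − 1 = 461.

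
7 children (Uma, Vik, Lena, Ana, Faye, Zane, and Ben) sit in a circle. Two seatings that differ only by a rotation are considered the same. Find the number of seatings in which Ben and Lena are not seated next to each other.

All circular seatings of 7 people number (6)! = 720.
Seatings with Ben beside Lena: treat them as a block with 2 internal orders, giving 2 × (5)! = 240.
Subtracting, 720 − 240 = 480.

480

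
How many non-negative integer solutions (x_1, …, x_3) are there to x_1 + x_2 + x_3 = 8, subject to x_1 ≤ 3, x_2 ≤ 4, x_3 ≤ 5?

14

By stars and bars, unrestricted non-negative solutions to x_1+…+x_3 = 8 number C(8+2,2) = 45.
Subtract solutions that violate a single cap (substitute x_i' = x_i − (cap_i+1)): x_1 ≥ 4 gives C(6,2) = 15; x_2 ≥ 5 gives C(5,2) = 10; x_3 ≥ 6 gives C(4,2) = 6. Together 31.
No two caps can be exceeded simultaneously, so the pair terms are all 0.
By inclusion–exclusion the count is 45 − 31 + 0 = 14.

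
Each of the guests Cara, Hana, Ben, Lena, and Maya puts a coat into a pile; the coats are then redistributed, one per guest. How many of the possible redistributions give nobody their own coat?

Let Aᵢ be the assignments in which guest i gets their own coat. We want the size of the complement of A₁∪…∪A_5.
By inclusion–exclusion this is Σ_{j=0}^{5} (−1)^j C(5,j)·(5−j)!.
Computing: 120 − 120 + 60 − 20 + 5 − 1 = 44.

44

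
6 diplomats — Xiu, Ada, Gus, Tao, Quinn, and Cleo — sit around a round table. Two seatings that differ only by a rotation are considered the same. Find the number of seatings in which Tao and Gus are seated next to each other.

Glue Tao and Gus into a block (2 internal orders). Seating 5 units around a circle gives (4)! arrangements.
So 2 × (4)! = 2 × 24 = 48.

48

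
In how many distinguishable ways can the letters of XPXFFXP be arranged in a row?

XPXFFXP has 7 letters with F appearing twice, P appearing twice, and X appearing 3 times.
So there are 7! / (3!·2!·2!) = 210 distinguishable arrangements.

210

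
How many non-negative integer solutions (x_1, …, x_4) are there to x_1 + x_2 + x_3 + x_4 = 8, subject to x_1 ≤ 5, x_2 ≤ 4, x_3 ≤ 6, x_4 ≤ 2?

Ignoring the caps, the number of non-negative solutions to x_1+…+x_4 = 8 is C(11,3) = 165.
Subtract solutions that violate a single cap (substitute x_i' = x_i − (cap_i+1)): x_1 ≥ 6 gives C(5,3) = 10; x_2 ≥ 5 gives C(6,3) = 20; x_3 ≥ 7 gives C(4,3) = 4; x_4 ≥ 3 gives C(8,3) = 56. Together 90.
Add back pairs where two caps are both exceeded: 0 + 0 + 0 + 0 + 1 + 0 = 1.
By inclusion–exclusion the count is 165 − 90 + 1 = 76.

76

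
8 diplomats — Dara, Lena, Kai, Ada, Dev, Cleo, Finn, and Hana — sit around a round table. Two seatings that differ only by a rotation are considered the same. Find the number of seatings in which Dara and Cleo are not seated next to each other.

3600

Without the restriction there are (7)! = 5040 seatings.
Those with Dara next to Cleo: fuse the pair into one unit and seat 7 units around a circle — 2·(6)! = 1440.
Subtracting, 5040 − 1440 = 3600.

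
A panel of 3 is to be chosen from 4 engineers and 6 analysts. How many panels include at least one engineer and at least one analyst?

Unrestricted: C(10,3) = 120 ways to pick any 3 of the 10.
Subtract selections that omit an entire group: no engineers → C(6,3) = 20; no analysts → C(4,3) = 4.
Both groups omitted at once is impossible, so 120 − 24 = 96.

96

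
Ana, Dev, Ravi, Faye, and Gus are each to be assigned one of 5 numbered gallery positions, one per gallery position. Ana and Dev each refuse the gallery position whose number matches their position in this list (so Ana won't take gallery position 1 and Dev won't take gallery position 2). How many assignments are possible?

78

Let Aᵢ (for i ∈ {1, 2}) be the placements that put person i in their forbidden gallery position. Any j of these fix j positions, leaving (5−j)! ways to fill the rest, and there are C(2,j) ways to pick which j.
By inclusion–exclusion, the number of valid placements is Σ_{j=0}^{2} (−1)^j C(2,j)·(5−j)!.
Computing: 120 − 48 + 6 = 78.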